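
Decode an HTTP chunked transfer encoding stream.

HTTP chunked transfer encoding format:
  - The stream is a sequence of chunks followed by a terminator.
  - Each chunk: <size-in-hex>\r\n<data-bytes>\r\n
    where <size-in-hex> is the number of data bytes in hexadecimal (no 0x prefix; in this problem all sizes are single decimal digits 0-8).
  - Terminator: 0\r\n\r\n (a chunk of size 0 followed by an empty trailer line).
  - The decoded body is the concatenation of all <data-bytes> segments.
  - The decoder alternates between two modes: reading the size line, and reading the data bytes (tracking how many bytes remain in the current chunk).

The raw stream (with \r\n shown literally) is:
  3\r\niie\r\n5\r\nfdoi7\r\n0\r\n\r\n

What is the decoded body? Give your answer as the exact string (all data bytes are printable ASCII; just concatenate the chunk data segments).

Chunk 1: stream[0..1]='3' size=0x3=3, data at stream[3..6]='iie' -> body[0..3], body so far='iie'
Chunk 2: stream[8..9]='5' size=0x5=5, data at stream[11..16]='fdoi7' -> body[3..8], body so far='iiefdoi7'
Chunk 3: stream[18..19]='0' size=0 (terminator). Final body='iiefdoi7' (8 bytes)

Answer: iiefdoi7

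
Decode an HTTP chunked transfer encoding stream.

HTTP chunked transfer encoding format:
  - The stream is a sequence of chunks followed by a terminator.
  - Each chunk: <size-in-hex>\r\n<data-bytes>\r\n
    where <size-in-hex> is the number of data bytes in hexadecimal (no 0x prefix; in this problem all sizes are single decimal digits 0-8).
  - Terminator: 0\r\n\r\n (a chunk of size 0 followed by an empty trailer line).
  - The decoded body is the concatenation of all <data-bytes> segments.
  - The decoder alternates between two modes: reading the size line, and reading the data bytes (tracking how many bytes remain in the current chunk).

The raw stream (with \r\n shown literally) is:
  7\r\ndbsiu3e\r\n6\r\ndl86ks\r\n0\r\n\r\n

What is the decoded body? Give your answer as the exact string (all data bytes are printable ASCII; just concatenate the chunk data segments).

Chunk 1: stream[0..1]='7' size=0x7=7, data at stream[3..10]='dbsiu3e' -> body[0..7], body so far='dbsiu3e'
Chunk 2: stream[12..13]='6' size=0x6=6, data at stream[15..21]='dl86ks' -> body[7..13], body so far='dbsiu3edl86ks'
Chunk 3: stream[23..24]='0' size=0 (terminator). Final body='dbsiu3edl86ks' (13 bytes)

Answer: dbsiu3edl86ks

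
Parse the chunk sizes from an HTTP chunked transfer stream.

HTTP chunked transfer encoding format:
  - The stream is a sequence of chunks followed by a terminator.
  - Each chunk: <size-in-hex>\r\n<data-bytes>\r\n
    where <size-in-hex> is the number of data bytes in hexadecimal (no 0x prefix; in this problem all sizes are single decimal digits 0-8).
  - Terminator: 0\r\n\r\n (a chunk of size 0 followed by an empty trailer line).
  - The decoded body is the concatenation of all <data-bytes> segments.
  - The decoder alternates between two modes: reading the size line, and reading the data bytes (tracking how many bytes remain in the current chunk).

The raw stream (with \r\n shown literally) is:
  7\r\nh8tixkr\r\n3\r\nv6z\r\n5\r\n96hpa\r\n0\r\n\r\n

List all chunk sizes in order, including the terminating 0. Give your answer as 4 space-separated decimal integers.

Answer: 7 3 5 0

Derivation:
Chunk 1: stream[0..1]='7' size=0x7=7, data at stream[3..10]='h8tixkr' -> body[0..7], body so far='h8tixkr'
Chunk 2: stream[12..13]='3' size=0x3=3, data at stream[15..18]='v6z' -> body[7..10], body so far='h8tixkrv6z'
Chunk 3: stream[20..21]='5' size=0x5=5, data at stream[23..28]='96hpa' -> body[10..15], body so far='h8tixkrv6z96hpa'
Chunk 4: stream[30..31]='0' size=0 (terminator). Final body='h8tixkrv6z96hpa' (15 bytes)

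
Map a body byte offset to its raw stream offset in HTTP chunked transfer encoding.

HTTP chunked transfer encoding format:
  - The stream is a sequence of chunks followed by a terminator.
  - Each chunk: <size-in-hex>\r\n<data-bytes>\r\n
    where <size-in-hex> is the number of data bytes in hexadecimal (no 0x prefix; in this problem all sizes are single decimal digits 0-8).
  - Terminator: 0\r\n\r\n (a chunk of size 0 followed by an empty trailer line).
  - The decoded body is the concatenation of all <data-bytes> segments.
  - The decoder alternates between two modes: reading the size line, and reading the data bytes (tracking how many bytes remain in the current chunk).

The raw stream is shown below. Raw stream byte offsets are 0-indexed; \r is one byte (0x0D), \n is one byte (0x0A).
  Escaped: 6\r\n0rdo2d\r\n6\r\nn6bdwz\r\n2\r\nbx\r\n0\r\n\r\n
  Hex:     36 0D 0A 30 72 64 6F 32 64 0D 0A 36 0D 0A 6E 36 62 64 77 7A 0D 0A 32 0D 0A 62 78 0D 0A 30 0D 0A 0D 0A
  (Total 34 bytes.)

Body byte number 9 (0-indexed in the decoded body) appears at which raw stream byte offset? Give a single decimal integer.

Answer: 17

Derivation:
Chunk 1: stream[0..1]='6' size=0x6=6, data at stream[3..9]='0rdo2d' -> body[0..6], body so far='0rdo2d'
Chunk 2: stream[11..12]='6' size=0x6=6, data at stream[14..20]='n6bdwz' -> body[6..12], body so far='0rdo2dn6bdwz'
Chunk 3: stream[22..23]='2' size=0x2=2, data at stream[25..27]='bx' -> body[12..14], body so far='0rdo2dn6bdwzbx'
Chunk 4: stream[29..30]='0' size=0 (terminator). Final body='0rdo2dn6bdwzbx' (14 bytes)
Body byte 9 at stream offset 17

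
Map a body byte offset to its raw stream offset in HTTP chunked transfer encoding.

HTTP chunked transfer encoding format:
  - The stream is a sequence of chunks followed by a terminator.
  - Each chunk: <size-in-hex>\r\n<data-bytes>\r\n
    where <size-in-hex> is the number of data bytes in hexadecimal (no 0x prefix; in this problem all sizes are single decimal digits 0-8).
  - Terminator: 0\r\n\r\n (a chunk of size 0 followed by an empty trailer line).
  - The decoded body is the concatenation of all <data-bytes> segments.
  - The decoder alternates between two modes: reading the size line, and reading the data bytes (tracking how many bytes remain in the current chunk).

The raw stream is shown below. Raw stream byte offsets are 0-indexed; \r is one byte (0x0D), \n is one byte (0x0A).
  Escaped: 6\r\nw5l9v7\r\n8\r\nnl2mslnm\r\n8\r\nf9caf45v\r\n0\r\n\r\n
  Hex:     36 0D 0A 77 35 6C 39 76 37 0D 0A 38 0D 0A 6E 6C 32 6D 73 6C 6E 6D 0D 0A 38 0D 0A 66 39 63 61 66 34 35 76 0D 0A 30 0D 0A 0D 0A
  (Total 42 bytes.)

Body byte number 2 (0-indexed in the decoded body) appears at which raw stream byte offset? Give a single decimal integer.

Answer: 5

Derivation:
Chunk 1: stream[0..1]='6' size=0x6=6, data at stream[3..9]='w5l9v7' -> body[0..6], body so far='w5l9v7'
Chunk 2: stream[11..12]='8' size=0x8=8, data at stream[14..22]='nl2mslnm' -> body[6..14], body so far='w5l9v7nl2mslnm'
Chunk 3: stream[24..25]='8' size=0x8=8, data at stream[27..35]='f9caf45v' -> body[14..22], body so far='w5l9v7nl2mslnmf9caf45v'
Chunk 4: stream[37..38]='0' size=0 (terminator). Final body='w5l9v7nl2mslnmf9caf45v' (22 bytes)
Body byte 2 at stream offset 5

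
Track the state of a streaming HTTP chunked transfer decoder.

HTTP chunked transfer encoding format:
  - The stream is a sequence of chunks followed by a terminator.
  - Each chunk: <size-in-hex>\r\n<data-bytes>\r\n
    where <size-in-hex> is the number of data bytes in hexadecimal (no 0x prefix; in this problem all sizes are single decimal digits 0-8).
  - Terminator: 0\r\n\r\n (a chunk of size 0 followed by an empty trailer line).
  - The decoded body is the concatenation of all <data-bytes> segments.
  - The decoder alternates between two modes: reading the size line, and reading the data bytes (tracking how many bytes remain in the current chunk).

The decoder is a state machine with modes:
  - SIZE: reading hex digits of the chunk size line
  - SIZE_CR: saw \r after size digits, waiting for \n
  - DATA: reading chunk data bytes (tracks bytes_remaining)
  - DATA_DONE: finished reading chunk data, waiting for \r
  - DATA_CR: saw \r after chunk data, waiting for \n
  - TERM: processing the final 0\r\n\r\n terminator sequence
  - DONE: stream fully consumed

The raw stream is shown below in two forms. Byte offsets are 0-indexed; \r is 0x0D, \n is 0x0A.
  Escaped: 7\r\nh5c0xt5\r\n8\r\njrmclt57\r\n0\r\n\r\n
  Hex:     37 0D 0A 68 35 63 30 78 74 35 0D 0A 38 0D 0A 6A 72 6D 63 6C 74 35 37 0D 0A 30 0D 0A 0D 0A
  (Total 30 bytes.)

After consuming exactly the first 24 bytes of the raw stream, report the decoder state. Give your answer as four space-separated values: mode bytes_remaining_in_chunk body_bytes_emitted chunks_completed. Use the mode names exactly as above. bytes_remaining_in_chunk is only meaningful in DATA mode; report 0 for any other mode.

Answer: DATA_CR 0 15 1

Derivation:
Byte 0 = '7': mode=SIZE remaining=0 emitted=0 chunks_done=0
Byte 1 = 0x0D: mode=SIZE_CR remaining=0 emitted=0 chunks_done=0
Byte 2 = 0x0A: mode=DATA remaining=7 emitted=0 chunks_done=0
Byte 3 = 'h': mode=DATA remaining=6 emitted=1 chunks_done=0
Byte 4 = '5': mode=DATA remaining=5 emitted=2 chunks_done=0
Byte 5 = 'c': mode=DATA remaining=4 emitted=3 chunks_done=0
Byte 6 = '0': mode=DATA remaining=3 emitted=4 chunks_done=0
Byte 7 = 'x': mode=DATA remaining=2 emitted=5 chunks_done=0
Byte 8 = 't': mode=DATA remaining=1 emitted=6 chunks_done=0
Byte 9 = '5': mode=DATA_DONE remaining=0 emitted=7 chunks_done=0
Byte 10 = 0x0D: mode=DATA_CR remaining=0 emitted=7 chunks_done=0
Byte 11 = 0x0A: mode=SIZE remaining=0 emitted=7 chunks_done=1
Byte 12 = '8': mode=SIZE remaining=0 emitted=7 chunks_done=1
Byte 13 = 0x0D: mode=SIZE_CR remaining=0 emitted=7 chunks_done=1
Byte 14 = 0x0A: mode=DATA remaining=8 emitted=7 chunks_done=1
Byte 15 = 'j': mode=DATA remaining=7 emitted=8 chunks_done=1
Byte 16 = 'r': mode=DATA remaining=6 emitted=9 chunks_done=1
Byte 17 = 'm': mode=DATA remaining=5 emitted=10 chunks_done=1
Byte 18 = 'c': mode=DATA remaining=4 emitted=11 chunks_done=1
Byte 19 = 'l': mode=DATA remaining=3 emitted=12 chunks_done=1
Byte 20 = 't': mode=DATA remaining=2 emitted=13 chunks_done=1
Byte 21 = '5': mode=DATA remaining=1 emitted=14 chunks_done=1
Byte 22 = '7': mode=DATA_DONE remaining=0 emitted=15 chunks_done=1
Byte 23 = 0x0D: mode=DATA_CR remaining=0 emitted=15 chunks_done=1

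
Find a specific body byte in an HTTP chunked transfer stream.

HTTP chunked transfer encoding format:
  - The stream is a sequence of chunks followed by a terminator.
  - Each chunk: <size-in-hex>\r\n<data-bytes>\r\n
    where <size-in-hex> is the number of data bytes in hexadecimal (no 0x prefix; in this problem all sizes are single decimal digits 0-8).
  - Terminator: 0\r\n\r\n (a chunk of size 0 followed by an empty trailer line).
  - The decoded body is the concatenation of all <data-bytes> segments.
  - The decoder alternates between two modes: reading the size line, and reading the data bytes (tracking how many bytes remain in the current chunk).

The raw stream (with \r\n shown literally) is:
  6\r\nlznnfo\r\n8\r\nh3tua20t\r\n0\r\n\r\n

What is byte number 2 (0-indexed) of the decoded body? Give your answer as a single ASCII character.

Answer: n

Derivation:
Chunk 1: stream[0..1]='6' size=0x6=6, data at stream[3..9]='lznnfo' -> body[0..6], body so far='lznnfo'
Chunk 2: stream[11..12]='8' size=0x8=8, data at stream[14..22]='h3tua20t' -> body[6..14], body so far='lznnfoh3tua20t'
Chunk 3: stream[24..25]='0' size=0 (terminator). Final body='lznnfoh3tua20t' (14 bytes)
Body byte 2 = 'n'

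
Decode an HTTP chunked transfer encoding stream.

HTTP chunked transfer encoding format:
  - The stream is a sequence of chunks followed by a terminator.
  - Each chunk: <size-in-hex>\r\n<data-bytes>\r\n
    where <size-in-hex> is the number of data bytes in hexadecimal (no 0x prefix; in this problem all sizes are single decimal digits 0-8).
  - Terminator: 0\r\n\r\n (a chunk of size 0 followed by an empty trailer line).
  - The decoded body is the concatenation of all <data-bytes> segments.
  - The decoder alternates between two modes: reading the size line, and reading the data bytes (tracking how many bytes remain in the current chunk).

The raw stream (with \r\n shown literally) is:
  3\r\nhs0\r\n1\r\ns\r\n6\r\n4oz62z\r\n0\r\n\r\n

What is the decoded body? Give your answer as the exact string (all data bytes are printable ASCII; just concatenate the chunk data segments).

Answer: hs0s4oz62z

Derivation:
Chunk 1: stream[0..1]='3' size=0x3=3, data at stream[3..6]='hs0' -> body[0..3], body so far='hs0'
Chunk 2: stream[8..9]='1' size=0x1=1, data at stream[11..12]='s' -> body[3..4], body so far='hs0s'
Chunk 3: stream[14..15]='6' size=0x6=6, data at stream[17..23]='4oz62z' -> body[4..10], body so far='hs0s4oz62z'
Chunk 4: stream[25..26]='0' size=0 (terminator). Final body='hs0s4oz62z' (10 bytes)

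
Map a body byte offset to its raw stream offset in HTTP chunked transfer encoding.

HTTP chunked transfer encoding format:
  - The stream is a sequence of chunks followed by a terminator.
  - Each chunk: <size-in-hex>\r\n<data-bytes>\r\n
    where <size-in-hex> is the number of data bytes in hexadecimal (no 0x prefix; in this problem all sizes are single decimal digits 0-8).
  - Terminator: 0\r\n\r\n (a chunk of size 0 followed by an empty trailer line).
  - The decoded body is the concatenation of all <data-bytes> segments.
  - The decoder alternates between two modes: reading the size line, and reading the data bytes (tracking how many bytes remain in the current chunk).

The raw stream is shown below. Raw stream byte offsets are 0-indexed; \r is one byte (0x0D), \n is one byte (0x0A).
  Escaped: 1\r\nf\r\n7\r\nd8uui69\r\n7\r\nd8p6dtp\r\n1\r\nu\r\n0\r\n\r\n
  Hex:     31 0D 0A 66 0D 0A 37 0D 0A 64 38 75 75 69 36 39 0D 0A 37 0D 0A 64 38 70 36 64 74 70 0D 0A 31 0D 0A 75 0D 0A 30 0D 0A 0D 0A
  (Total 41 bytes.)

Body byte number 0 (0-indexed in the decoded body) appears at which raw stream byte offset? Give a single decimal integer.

Answer: 3

Derivation:
Chunk 1: stream[0..1]='1' size=0x1=1, data at stream[3..4]='f' -> body[0..1], body so far='f'
Chunk 2: stream[6..7]='7' size=0x7=7, data at stream[9..16]='d8uui69' -> body[1..8], body so far='fd8uui69'
Chunk 3: stream[18..19]='7' size=0x7=7, data at stream[21..28]='d8p6dtp' -> body[8..15], body so far='fd8uui69d8p6dtp'
Chunk 4: stream[30..31]='1' size=0x1=1, data at stream[33..34]='u' -> body[15..16], body so far='fd8uui69d8p6dtpu'
Chunk 5: stream[36..37]='0' size=0 (terminator). Final body='fd8uui69d8p6dtpu' (16 bytes)
Body byte 0 at stream offset 3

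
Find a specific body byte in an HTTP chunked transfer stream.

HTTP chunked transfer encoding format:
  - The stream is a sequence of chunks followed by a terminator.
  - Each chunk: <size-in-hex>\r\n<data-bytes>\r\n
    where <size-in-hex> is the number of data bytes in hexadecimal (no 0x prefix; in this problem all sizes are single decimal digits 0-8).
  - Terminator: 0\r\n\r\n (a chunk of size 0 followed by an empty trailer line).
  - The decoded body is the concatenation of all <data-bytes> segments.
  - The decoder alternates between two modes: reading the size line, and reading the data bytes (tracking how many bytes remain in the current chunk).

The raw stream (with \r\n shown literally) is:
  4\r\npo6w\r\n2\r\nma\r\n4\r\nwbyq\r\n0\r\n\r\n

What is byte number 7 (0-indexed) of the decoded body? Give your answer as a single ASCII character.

Chunk 1: stream[0..1]='4' size=0x4=4, data at stream[3..7]='po6w' -> body[0..4], body so far='po6w'
Chunk 2: stream[9..10]='2' size=0x2=2, data at stream[12..14]='ma' -> body[4..6], body so far='po6wma'
Chunk 3: stream[16..17]='4' size=0x4=4, data at stream[19..23]='wbyq' -> body[6..10], body so far='po6wmawbyq'
Chunk 4: stream[25..26]='0' size=0 (terminator). Final body='po6wmawbyq' (10 bytes)
Body byte 7 = 'b'

Answer: b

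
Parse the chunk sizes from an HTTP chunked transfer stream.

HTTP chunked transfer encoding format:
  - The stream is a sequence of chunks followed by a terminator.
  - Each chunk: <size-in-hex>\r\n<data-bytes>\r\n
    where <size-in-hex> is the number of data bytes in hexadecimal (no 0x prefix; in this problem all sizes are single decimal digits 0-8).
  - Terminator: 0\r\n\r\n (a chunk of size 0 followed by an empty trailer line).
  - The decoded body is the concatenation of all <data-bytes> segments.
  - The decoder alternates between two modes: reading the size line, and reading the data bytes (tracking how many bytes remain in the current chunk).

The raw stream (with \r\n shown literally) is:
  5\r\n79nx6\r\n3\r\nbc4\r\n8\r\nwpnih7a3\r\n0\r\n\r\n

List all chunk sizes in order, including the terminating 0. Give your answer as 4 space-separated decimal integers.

Chunk 1: stream[0..1]='5' size=0x5=5, data at stream[3..8]='79nx6' -> body[0..5], body so far='79nx6'
Chunk 2: stream[10..11]='3' size=0x3=3, data at stream[13..16]='bc4' -> body[5..8], body so far='79nx6bc4'
Chunk 3: stream[18..19]='8' size=0x8=8, data at stream[21..29]='wpnih7a3' -> body[8..16], body so far='79nx6bc4wpnih7a3'
Chunk 4: stream[31..32]='0' size=0 (terminator). Final body='79nx6bc4wpnih7a3' (16 bytes)

Answer: 5 3 8 0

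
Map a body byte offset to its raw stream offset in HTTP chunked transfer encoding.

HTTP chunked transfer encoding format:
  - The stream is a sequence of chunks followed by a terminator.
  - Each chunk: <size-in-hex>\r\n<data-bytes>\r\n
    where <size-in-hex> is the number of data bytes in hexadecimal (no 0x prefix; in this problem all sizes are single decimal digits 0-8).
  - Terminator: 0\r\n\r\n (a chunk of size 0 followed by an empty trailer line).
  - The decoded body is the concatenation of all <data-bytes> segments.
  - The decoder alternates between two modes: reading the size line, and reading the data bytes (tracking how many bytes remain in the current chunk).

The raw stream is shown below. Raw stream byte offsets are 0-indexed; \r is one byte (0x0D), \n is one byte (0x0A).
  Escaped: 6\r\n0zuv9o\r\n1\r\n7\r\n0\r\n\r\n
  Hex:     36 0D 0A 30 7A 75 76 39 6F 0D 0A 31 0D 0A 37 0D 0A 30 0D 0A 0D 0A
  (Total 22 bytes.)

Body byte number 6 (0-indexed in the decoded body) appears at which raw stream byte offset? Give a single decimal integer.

Chunk 1: stream[0..1]='6' size=0x6=6, data at stream[3..9]='0zuv9o' -> body[0..6], body so far='0zuv9o'
Chunk 2: stream[11..12]='1' size=0x1=1, data at stream[14..15]='7' -> body[6..7], body so far='0zuv9o7'
Chunk 3: stream[17..18]='0' size=0 (terminator). Final body='0zuv9o7' (7 bytes)
Body byte 6 at stream offset 14

Answer: 14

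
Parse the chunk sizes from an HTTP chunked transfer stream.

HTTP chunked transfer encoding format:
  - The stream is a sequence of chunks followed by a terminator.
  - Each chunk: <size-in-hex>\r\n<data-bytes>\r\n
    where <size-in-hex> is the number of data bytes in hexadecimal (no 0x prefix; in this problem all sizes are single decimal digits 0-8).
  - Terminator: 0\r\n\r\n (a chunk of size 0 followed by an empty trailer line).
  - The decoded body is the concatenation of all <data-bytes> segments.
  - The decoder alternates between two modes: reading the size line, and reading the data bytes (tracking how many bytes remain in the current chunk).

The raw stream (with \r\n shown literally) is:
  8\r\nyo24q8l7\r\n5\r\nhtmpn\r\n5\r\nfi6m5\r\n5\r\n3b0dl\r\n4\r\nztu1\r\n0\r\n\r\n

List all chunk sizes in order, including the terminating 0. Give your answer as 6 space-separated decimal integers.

Chunk 1: stream[0..1]='8' size=0x8=8, data at stream[3..11]='yo24q8l7' -> body[0..8], body so far='yo24q8l7'
Chunk 2: stream[13..14]='5' size=0x5=5, data at stream[16..21]='htmpn' -> body[8..13], body so far='yo24q8l7htmpn'
Chunk 3: stream[23..24]='5' size=0x5=5, data at stream[26..31]='fi6m5' -> body[13..18], body so far='yo24q8l7htmpnfi6m5'
Chunk 4: stream[33..34]='5' size=0x5=5, data at stream[36..41]='3b0dl' -> body[18..23], body so far='yo24q8l7htmpnfi6m53b0dl'
Chunk 5: stream[43..44]='4' size=0x4=4, data at stream[46..50]='ztu1' -> body[23..27], body so far='yo24q8l7htmpnfi6m53b0dlztu1'
Chunk 6: stream[52..53]='0' size=0 (terminator). Final body='yo24q8l7htmpnfi6m53b0dlztu1' (27 bytes)

Answer: 8 5 5 5 4 0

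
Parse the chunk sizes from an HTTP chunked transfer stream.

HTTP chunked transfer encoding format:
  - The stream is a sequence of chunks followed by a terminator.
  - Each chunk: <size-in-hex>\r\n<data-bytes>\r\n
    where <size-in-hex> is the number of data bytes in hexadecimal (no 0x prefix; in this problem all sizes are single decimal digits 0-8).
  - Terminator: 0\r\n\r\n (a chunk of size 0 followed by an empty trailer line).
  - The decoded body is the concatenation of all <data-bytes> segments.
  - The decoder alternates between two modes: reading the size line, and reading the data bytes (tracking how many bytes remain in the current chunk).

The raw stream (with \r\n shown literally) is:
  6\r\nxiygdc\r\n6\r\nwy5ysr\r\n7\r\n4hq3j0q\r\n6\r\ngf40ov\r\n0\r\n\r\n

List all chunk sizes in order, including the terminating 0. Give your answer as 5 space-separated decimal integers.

Answer: 6 6 7 6 0

Derivation:
Chunk 1: stream[0..1]='6' size=0x6=6, data at stream[3..9]='xiygdc' -> body[0..6], body so far='xiygdc'
Chunk 2: stream[11..12]='6' size=0x6=6, data at stream[14..20]='wy5ysr' -> body[6..12], body so far='xiygdcwy5ysr'
Chunk 3: stream[22..23]='7' size=0x7=7, data at stream[25..32]='4hq3j0q' -> body[12..19], body so far='xiygdcwy5ysr4hq3j0q'
Chunk 4: stream[34..35]='6' size=0x6=6, data at stream[37..43]='gf40ov' -> body[19..25], body so far='xiygdcwy5ysr4hq3j0qgf40ov'
Chunk 5: stream[45..46]='0' size=0 (terminator). Final body='xiygdcwy5ysr4hq3j0qgf40ov' (25 bytes)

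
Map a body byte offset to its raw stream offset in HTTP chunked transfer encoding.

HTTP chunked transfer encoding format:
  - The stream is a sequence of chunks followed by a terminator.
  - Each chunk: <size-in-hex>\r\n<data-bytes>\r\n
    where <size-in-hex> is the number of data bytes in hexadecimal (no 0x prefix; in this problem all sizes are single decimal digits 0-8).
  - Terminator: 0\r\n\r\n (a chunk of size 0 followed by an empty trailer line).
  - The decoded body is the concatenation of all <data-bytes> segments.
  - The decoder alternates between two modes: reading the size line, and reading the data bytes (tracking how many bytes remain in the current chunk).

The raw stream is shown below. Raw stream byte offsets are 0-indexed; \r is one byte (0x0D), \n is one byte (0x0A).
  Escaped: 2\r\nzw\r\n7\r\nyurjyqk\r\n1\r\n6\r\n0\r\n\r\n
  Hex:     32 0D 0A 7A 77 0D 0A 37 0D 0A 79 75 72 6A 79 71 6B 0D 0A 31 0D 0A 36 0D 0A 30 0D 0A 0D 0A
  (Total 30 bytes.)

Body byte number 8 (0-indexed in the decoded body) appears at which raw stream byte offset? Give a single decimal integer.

Chunk 1: stream[0..1]='2' size=0x2=2, data at stream[3..5]='zw' -> body[0..2], body so far='zw'
Chunk 2: stream[7..8]='7' size=0x7=7, data at stream[10..17]='yurjyqk' -> body[2..9], body so far='zwyurjyqk'
Chunk 3: stream[19..20]='1' size=0x1=1, data at stream[22..23]='6' -> body[9..10], body so far='zwyurjyqk6'
Chunk 4: stream[25..26]='0' size=0 (terminator). Final body='zwyurjyqk6' (10 bytes)
Body byte 8 at stream offset 16

Answer: 16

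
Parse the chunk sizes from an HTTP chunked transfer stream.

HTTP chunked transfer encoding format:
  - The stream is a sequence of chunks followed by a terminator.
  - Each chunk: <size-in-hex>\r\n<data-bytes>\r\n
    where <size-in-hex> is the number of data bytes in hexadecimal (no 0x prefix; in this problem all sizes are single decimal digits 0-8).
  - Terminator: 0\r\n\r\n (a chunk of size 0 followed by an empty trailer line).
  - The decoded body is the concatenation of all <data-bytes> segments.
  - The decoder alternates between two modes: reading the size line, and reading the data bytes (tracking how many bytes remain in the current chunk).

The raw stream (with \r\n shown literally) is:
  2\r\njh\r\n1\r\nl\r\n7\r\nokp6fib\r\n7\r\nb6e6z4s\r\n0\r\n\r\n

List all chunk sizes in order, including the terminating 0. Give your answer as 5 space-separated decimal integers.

Answer: 2 1 7 7 0

Derivation:
Chunk 1: stream[0..1]='2' size=0x2=2, data at stream[3..5]='jh' -> body[0..2], body so far='jh'
Chunk 2: stream[7..8]='1' size=0x1=1, data at stream[10..11]='l' -> body[2..3], body so far='jhl'
Chunk 3: stream[13..14]='7' size=0x7=7, data at stream[16..23]='okp6fib' -> body[3..10], body so far='jhlokp6fib'
Chunk 4: stream[25..26]='7' size=0x7=7, data at stream[28..35]='b6e6z4s' -> body[10..17], body so far='jhlokp6fibb6e6z4s'
Chunk 5: stream[37..38]='0' size=0 (terminator). Final body='jhlokp6fibb6e6z4s' (17 bytes)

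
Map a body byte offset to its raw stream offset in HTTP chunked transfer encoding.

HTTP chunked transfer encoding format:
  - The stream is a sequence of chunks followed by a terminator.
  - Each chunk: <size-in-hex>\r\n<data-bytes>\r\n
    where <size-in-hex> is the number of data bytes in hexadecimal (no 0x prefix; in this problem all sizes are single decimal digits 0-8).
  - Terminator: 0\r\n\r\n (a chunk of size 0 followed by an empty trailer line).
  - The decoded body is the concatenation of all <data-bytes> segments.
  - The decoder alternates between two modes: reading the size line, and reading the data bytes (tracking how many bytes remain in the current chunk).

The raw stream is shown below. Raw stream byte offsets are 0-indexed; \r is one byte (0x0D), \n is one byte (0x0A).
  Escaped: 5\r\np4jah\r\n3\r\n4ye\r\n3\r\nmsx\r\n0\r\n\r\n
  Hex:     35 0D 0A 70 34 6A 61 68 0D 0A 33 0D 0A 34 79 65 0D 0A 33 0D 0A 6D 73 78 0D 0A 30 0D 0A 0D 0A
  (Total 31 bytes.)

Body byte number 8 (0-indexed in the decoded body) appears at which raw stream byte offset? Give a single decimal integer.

Chunk 1: stream[0..1]='5' size=0x5=5, data at stream[3..8]='p4jah' -> body[0..5], body so far='p4jah'
Chunk 2: stream[10..11]='3' size=0x3=3, data at stream[13..16]='4ye' -> body[5..8], body so far='p4jah4ye'
Chunk 3: stream[18..19]='3' size=0x3=3, data at stream[21..24]='msx' -> body[8..11], body so far='p4jah4yemsx'
Chunk 4: stream[26..27]='0' size=0 (terminator). Final body='p4jah4yemsx' (11 bytes)
Body byte 8 at stream offset 21

Answer: 21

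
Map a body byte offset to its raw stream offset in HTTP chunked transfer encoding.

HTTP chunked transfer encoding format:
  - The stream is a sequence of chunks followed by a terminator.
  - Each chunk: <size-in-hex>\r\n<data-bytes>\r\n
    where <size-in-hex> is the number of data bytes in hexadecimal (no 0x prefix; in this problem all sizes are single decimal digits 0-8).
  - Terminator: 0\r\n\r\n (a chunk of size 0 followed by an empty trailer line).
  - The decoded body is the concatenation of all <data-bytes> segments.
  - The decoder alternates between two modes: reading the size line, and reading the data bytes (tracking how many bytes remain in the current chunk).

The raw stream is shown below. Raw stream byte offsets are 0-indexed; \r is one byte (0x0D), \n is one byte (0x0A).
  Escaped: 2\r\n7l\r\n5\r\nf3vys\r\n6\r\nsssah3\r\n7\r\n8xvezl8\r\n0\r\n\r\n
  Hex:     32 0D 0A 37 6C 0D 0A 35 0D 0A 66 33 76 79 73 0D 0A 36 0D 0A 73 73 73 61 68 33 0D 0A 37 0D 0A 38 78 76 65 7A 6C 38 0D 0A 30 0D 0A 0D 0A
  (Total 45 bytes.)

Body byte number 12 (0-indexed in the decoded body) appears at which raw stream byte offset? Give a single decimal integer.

Chunk 1: stream[0..1]='2' size=0x2=2, data at stream[3..5]='7l' -> body[0..2], body so far='7l'
Chunk 2: stream[7..8]='5' size=0x5=5, data at stream[10..15]='f3vys' -> body[2..7], body so far='7lf3vys'
Chunk 3: stream[17..18]='6' size=0x6=6, data at stream[20..26]='sssah3' -> body[7..13], body so far='7lf3vyssssah3'
Chunk 4: stream[28..29]='7' size=0x7=7, data at stream[31..38]='8xvezl8' -> body[13..20], body so far='7lf3vyssssah38xvezl8'
Chunk 5: stream[40..41]='0' size=0 (terminator). Final body='7lf3vyssssah38xvezl8' (20 bytes)
Body byte 12 at stream offset 25

Answer: 25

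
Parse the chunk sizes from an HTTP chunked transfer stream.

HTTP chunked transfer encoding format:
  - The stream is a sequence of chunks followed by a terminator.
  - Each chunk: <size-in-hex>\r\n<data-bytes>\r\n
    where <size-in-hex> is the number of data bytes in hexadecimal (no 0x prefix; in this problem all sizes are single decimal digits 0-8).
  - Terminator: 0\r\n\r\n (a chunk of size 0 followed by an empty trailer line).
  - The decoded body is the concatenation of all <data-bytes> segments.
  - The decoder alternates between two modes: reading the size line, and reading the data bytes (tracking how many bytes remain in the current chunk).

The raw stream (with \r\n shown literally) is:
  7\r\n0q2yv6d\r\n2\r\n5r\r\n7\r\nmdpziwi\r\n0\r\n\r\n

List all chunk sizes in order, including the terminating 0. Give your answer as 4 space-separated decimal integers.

Chunk 1: stream[0..1]='7' size=0x7=7, data at stream[3..10]='0q2yv6d' -> body[0..7], body so far='0q2yv6d'
Chunk 2: stream[12..13]='2' size=0x2=2, data at stream[15..17]='5r' -> body[7..9], body so far='0q2yv6d5r'
Chunk 3: stream[19..20]='7' size=0x7=7, data at stream[22..29]='mdpziwi' -> body[9..16], body so far='0q2yv6d5rmdpziwi'
Chunk 4: stream[31..32]='0' size=0 (terminator). Final body='0q2yv6d5rmdpziwi' (16 bytes)

Answer: 7 2 7 0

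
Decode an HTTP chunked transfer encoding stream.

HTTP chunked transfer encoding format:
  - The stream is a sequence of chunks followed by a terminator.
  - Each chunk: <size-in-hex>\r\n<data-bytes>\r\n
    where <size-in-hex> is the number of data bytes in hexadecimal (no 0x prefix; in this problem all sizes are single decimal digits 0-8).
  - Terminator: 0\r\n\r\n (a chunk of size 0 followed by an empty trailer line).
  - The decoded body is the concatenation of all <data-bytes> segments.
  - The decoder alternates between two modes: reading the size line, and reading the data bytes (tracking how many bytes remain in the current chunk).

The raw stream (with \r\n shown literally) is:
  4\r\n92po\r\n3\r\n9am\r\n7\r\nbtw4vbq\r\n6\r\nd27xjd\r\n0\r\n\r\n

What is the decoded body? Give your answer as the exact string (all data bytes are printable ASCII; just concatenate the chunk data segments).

Chunk 1: stream[0..1]='4' size=0x4=4, data at stream[3..7]='92po' -> body[0..4], body so far='92po'
Chunk 2: stream[9..10]='3' size=0x3=3, data at stream[12..15]='9am' -> body[4..7], body so far='92po9am'
Chunk 3: stream[17..18]='7' size=0x7=7, data at stream[20..27]='btw4vbq' -> body[7..14], body so far='92po9ambtw4vbq'
Chunk 4: stream[29..30]='6' size=0x6=6, data at stream[32..38]='d27xjd' -> body[14..20], body so far='92po9ambtw4vbqd27xjd'
Chunk 5: stream[40..41]='0' size=0 (terminator). Final body='92po9ambtw4vbqd27xjd' (20 bytes)

Answer: 92po9ambtw4vbqd27xjd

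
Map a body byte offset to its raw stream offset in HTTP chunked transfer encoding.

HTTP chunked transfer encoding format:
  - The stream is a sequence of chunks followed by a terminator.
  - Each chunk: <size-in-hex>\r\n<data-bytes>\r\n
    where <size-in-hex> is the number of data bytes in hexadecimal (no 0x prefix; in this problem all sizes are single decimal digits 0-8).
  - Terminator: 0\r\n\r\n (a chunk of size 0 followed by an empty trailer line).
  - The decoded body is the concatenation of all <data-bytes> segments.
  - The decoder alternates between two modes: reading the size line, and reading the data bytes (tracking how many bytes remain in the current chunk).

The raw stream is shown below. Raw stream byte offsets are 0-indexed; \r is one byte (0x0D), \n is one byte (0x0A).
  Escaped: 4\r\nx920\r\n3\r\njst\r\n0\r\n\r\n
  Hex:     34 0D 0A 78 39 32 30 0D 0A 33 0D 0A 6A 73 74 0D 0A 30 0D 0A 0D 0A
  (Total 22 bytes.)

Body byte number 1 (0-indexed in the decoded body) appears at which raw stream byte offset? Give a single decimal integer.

Answer: 4

Derivation:
Chunk 1: stream[0..1]='4' size=0x4=4, data at stream[3..7]='x920' -> body[0..4], body so far='x920'
Chunk 2: stream[9..10]='3' size=0x3=3, data at stream[12..15]='jst' -> body[4..7], body so far='x920jst'
Chunk 3: stream[17..18]='0' size=0 (terminator). Final body='x920jst' (7 bytes)
Body byte 1 at stream offset 4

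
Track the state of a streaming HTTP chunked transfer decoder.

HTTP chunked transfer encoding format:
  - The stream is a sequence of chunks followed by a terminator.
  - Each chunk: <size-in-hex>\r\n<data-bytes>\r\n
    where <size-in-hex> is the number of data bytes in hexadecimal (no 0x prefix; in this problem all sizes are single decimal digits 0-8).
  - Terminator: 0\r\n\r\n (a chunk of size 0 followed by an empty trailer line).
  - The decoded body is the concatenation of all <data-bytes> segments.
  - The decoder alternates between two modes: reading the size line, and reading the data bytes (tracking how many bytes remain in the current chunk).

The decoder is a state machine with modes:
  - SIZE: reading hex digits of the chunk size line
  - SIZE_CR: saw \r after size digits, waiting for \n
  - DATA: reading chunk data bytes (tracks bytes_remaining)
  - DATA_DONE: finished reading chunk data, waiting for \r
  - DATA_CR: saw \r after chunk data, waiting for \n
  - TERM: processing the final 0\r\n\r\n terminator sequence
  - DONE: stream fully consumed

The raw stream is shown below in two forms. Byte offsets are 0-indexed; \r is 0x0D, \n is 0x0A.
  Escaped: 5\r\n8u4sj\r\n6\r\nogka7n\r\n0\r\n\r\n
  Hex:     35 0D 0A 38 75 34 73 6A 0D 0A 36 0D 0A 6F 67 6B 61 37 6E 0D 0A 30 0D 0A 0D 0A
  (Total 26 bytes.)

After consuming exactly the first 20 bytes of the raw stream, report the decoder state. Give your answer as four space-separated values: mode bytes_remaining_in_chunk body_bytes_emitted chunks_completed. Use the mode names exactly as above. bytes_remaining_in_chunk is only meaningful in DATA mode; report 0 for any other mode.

Byte 0 = '5': mode=SIZE remaining=0 emitted=0 chunks_done=0
Byte 1 = 0x0D: mode=SIZE_CR remaining=0 emitted=0 chunks_done=0
Byte 2 = 0x0A: mode=DATA remaining=5 emitted=0 chunks_done=0
Byte 3 = '8': mode=DATA remaining=4 emitted=1 chunks_done=0
Byte 4 = 'u': mode=DATA remaining=3 emitted=2 chunks_done=0
Byte 5 = '4': mode=DATA remaining=2 emitted=3 chunks_done=0
Byte 6 = 's': mode=DATA remaining=1 emitted=4 chunks_done=0
Byte 7 = 'j': mode=DATA_DONE remaining=0 emitted=5 chunks_done=0
Byte 8 = 0x0D: mode=DATA_CR remaining=0 emitted=5 chunks_done=0
Byte 9 = 0x0A: mode=SIZE remaining=0 emitted=5 chunks_done=1
Byte 10 = '6': mode=SIZE remaining=0 emitted=5 chunks_done=1
Byte 11 = 0x0D: mode=SIZE_CR remaining=0 emitted=5 chunks_done=1
Byte 12 = 0x0A: mode=DATA remaining=6 emitted=5 chunks_done=1
Byte 13 = 'o': mode=DATA remaining=5 emitted=6 chunks_done=1
Byte 14 = 'g': mode=DATA remaining=4 emitted=7 chunks_done=1
Byte 15 = 'k': mode=DATA remaining=3 emitted=8 chunks_done=1
Byte 16 = 'a': mode=DATA remaining=2 emitted=9 chunks_done=1
Byte 17 = '7': mode=DATA remaining=1 emitted=10 chunks_done=1
Byte 18 = 'n': mode=DATA_DONE remaining=0 emitted=11 chunks_done=1
Byte 19 = 0x0D: mode=DATA_CR remaining=0 emitted=11 chunks_done=1

Answer: DATA_CR 0 11 1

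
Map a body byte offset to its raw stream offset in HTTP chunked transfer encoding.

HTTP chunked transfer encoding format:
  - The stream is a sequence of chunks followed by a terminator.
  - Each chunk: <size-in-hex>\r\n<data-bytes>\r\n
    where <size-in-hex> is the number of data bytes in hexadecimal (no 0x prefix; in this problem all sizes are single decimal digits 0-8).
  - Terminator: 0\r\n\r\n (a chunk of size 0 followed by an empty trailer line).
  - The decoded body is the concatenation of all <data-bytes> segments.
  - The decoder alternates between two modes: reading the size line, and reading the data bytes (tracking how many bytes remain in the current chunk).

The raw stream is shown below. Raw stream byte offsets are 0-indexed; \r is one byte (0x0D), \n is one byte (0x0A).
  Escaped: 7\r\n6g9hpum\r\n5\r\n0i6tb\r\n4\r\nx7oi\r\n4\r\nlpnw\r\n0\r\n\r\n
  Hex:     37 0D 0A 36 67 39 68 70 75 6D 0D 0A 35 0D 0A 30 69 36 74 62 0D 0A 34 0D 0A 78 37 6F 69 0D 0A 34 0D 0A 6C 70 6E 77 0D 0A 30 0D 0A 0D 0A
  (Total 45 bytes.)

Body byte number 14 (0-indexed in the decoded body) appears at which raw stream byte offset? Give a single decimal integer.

Chunk 1: stream[0..1]='7' size=0x7=7, data at stream[3..10]='6g9hpum' -> body[0..7], body so far='6g9hpum'
Chunk 2: stream[12..13]='5' size=0x5=5, data at stream[15..20]='0i6tb' -> body[7..12], body so far='6g9hpum0i6tb'
Chunk 3: stream[22..23]='4' size=0x4=4, data at stream[25..29]='x7oi' -> body[12..16], body so far='6g9hpum0i6tbx7oi'
Chunk 4: stream[31..32]='4' size=0x4=4, data at stream[34..38]='lpnw' -> body[16..20], body so far='6g9hpum0i6tbx7oilpnw'
Chunk 5: stream[40..41]='0' size=0 (terminator). Final body='6g9hpum0i6tbx7oilpnw' (20 bytes)
Body byte 14 at stream offset 27

Answer: 27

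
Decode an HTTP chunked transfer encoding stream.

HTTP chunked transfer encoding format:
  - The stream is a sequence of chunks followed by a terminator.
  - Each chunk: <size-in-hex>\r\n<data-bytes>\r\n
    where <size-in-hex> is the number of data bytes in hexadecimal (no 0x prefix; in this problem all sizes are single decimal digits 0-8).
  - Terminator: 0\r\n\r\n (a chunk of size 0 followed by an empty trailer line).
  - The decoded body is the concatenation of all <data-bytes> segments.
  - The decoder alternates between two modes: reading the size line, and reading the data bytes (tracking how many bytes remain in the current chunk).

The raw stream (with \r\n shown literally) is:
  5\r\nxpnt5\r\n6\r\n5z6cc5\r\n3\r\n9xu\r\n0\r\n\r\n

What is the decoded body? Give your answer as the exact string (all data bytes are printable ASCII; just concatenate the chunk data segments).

Answer: xpnt55z6cc59xu

Derivation:
Chunk 1: stream[0..1]='5' size=0x5=5, data at stream[3..8]='xpnt5' -> body[0..5], body so far='xpnt5'
Chunk 2: stream[10..11]='6' size=0x6=6, data at stream[13..19]='5z6cc5' -> body[5..11], body so far='xpnt55z6cc5'
Chunk 3: stream[21..22]='3' size=0x3=3, data at stream[24..27]='9xu' -> body[11..14], body so far='xpnt55z6cc59xu'
Chunk 4: stream[29..30]='0' size=0 (terminator). Final body='xpnt55z6cc59xu' (14 bytes)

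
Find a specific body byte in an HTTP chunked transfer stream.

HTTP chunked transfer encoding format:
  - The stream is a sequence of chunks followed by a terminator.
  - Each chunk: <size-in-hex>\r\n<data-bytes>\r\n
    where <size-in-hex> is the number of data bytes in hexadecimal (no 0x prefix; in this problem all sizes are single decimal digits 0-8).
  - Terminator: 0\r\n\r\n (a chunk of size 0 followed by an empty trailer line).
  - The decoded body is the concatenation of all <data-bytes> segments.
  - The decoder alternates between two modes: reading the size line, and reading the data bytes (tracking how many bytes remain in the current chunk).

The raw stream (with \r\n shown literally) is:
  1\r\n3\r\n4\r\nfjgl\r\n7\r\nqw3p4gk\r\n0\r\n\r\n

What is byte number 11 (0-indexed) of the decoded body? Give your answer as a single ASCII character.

Answer: k

Derivation:
Chunk 1: stream[0..1]='1' size=0x1=1, data at stream[3..4]='3' -> body[0..1], body so far='3'
Chunk 2: stream[6..7]='4' size=0x4=4, data at stream[9..13]='fjgl' -> body[1..5], body so far='3fjgl'
Chunk 3: stream[15..16]='7' size=0x7=7, data at stream[18..25]='qw3p4gk' -> body[5..12], body so far='3fjglqw3p4gk'
Chunk 4: stream[27..28]='0' size=0 (terminator). Final body='3fjglqw3p4gk' (12 bytes)
Body byte 11 = 'k'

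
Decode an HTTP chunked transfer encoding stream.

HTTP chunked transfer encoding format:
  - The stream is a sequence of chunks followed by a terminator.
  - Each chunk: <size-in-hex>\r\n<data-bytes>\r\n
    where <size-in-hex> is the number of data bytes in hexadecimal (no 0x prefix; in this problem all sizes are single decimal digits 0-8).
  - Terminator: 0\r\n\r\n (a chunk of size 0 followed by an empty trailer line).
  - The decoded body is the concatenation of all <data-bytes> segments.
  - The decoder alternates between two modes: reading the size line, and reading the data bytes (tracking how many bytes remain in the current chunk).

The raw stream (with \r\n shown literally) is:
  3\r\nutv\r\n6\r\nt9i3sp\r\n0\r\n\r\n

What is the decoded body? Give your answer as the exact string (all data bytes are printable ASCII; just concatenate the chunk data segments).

Answer: utvt9i3sp

Derivation:
Chunk 1: stream[0..1]='3' size=0x3=3, data at stream[3..6]='utv' -> body[0..3], body so far='utv'
Chunk 2: stream[8..9]='6' size=0x6=6, data at stream[11..17]='t9i3sp' -> body[3..9], body so far='utvt9i3sp'
Chunk 3: stream[19..20]='0' size=0 (terminator). Final body='utvt9i3sp' (9 bytes)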